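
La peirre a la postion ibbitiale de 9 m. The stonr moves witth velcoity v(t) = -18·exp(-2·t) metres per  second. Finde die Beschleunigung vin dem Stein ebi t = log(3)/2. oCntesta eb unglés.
Starting from velocity v(t) = -18·exp(-2·t), we take 1 derivative. Taking d/dt of v(t), we find a(t) = 36·exp(-2·t). We have acceleration a(t) = 36·exp(-2·t). Substituting t = log(3)/2: a(log(3)/2) = 12.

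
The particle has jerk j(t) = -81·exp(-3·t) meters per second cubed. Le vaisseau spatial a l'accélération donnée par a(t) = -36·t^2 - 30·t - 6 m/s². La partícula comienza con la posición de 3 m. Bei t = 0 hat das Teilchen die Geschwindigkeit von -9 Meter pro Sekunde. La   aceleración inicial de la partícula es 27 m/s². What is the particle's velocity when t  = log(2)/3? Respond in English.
To solve this, we need to take 2 antiderivatives of our jerk equation j(t) = -81·exp(-3·t). The antiderivative of jerk is acceleration. Using a(0) = 27, we get a(t) = 27·exp(-3·t). The integral of acceleration, with v(0) = -9, gives velocity: v(t) = -9·exp(-3·t). We have velocity v(t) = -9·exp(-3·t). Substituting t = log(2)/3: v(log(2)/3) = -9/2.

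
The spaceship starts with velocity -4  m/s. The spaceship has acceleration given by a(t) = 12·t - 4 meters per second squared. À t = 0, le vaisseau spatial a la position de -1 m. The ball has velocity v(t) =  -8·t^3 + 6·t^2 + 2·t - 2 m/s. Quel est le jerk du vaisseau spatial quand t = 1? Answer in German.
Wir müssen unsere Gleichung für die Beschleunigung a(t) = 12·t - 4 1-mal ableiten. Die Ableitung von der Beschleunigung ergibt den Ruck: j(t) = 12. Wir haben den Ruck j(t) = 12. Durch Einsetzen von t = 1: j(1) = 12.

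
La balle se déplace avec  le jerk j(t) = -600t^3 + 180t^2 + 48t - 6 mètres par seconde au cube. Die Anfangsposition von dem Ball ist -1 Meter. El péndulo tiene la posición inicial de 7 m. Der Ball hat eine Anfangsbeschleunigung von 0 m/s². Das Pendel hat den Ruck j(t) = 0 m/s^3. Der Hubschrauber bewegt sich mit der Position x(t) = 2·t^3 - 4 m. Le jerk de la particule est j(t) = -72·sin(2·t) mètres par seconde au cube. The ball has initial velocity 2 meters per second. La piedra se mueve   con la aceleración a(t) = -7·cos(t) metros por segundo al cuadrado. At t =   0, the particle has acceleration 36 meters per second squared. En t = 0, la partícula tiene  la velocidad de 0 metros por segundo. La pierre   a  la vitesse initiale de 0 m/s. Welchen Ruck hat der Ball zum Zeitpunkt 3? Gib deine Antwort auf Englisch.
We have jerk j(t) = -600·t^3 + 180·t^2 + 48·t - 6. Substituting t = 3: j(3) = -14442.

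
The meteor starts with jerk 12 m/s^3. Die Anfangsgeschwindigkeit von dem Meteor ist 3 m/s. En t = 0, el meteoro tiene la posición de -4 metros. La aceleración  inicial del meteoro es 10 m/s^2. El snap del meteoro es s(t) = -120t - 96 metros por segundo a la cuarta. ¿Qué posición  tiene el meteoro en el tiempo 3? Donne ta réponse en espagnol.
Necesitamos integrar nuestra ecuación del snap s(t) = -120·t - 96 4 veces. La integral del snap, con j(0) = 12, da la sacudida: j(t) = -60·t^2 - 96·t + 12. La integral de la sacudida, con a(0) = 10, da la aceleración: a(t) = -20·t^3 - 48·t^2 + 12·t + 10. La antiderivada de la aceleración es la velocidad. Usando v(0) = 3, obtenemos v(t) = -5·t^4 - 16·t^3 + 6·t^2 + 10·t + 3. Integrando la velocidad y usando la condición inicial x(0) = -4, obtenemos x(t) = -t^5 - 4·t^4 + 2·t^3 + 5·t^2 + 3·t - 4. De la ecuación de la posición x(t) = -t^5 - 4·t^4 + 2·t^3 + 5·t^2 + 3·t - 4, sustituimos t = 3 para obtener x = -463.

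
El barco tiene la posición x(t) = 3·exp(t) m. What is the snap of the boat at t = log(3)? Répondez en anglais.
To solve this, we need to take 4 derivatives of our position equation x(t) = 3·exp(t). Taking d/dt of x(t), we find v(t) = 3·exp(t). Differentiating velocity, we get acceleration: a(t) = 3·exp(t). Taking d/dt of a(t), we find j(t) = 3·exp(t). The derivative of jerk gives snap: s(t) = 3·exp(t). Using s(t) = 3·exp(t) and substituting t = log(3), we find s = 9.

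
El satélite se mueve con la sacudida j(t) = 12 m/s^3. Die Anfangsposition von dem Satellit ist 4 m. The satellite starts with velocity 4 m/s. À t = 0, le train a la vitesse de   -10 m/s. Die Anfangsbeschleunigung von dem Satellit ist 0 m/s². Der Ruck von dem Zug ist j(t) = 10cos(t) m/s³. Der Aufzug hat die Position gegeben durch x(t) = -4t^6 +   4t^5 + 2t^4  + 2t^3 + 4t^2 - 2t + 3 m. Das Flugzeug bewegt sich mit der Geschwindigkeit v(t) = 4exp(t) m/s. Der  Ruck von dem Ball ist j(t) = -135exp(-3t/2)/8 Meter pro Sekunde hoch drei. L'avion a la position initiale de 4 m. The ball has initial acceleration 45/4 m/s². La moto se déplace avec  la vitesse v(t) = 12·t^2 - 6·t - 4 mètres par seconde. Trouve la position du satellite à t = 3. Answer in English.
We need to integrate our jerk equation j(t) = 12 3 times. Taking ∫j(t)dt and applying a(0) = 0, we find a(t) = 12·t. Taking ∫a(t)dt and applying v(0) = 4, we find v(t) = 6·t^2 + 4. Finding the integral of v(t) and using x(0) = 4: x(t) = 2·t^3 + 4·t + 4. We have position x(t) = 2·t^3 + 4·t + 4. Substituting t = 3: x(3) = 70.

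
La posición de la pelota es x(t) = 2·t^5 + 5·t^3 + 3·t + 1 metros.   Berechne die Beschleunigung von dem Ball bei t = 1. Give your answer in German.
Wir müssen unsere Gleichung für die Position x(t) = 2·t^5 + 5·t^3 + 3·t + 1 2-mal ableiten. Durch Ableiten von der Position erhalten wir die Geschwindigkeit: v(t) = 10·t^4 + 15·t^2 + 3. Durch Ableiten von der Geschwindigkeit erhalten wir die Beschleunigung: a(t) = 40·t^3 + 30·t. Wir haben die Beschleunigung a(t) = 40·t^3 + 30·t. Durch Einsetzen von t = 1: a(1) = 70.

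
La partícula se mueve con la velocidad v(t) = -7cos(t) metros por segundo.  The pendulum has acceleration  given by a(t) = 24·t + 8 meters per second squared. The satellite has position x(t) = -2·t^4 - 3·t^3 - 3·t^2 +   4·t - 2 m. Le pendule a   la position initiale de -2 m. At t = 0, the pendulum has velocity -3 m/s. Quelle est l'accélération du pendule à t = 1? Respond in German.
Aus der Gleichung für die Beschleunigung a(t) = 24·t + 8, setzen wir t = 1 ein und erhalten a = 32.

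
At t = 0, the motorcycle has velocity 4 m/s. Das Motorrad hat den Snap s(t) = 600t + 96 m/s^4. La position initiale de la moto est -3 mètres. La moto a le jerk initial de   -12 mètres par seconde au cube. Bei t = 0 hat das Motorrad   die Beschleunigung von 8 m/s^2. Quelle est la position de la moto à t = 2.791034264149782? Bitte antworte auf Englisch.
To solve this, we need to take 4 antiderivatives of our snap equation s(t) = 600·t + 96. Taking ∫s(t)dt and applying j(0) = -12, we find j(t) = 300·t^2 + 96·t - 12. The integral of jerk is acceleration. Using a(0) = 8, we get a(t) = 100·t^3 + 48·t^2 - 12·t + 8. Finding the integral of a(t) and using v(0) = 4: v(t) = 25·t^4 + 16·t^3 - 6·t^2 + 8·t + 4. Finding the antiderivative of v(t) and using x(0) = -3: x(t) = 5·t^5 + 4·t^4 - 2·t^3 + 4·t^2 + 4·t - 3. We have position x(t) = 5·t^5 + 4·t^4 - 2·t^3 + 4·t^2 + 4·t - 3. Substituting t = 2.791034264149782: x(2.791034264149782) = 1085.39770438250.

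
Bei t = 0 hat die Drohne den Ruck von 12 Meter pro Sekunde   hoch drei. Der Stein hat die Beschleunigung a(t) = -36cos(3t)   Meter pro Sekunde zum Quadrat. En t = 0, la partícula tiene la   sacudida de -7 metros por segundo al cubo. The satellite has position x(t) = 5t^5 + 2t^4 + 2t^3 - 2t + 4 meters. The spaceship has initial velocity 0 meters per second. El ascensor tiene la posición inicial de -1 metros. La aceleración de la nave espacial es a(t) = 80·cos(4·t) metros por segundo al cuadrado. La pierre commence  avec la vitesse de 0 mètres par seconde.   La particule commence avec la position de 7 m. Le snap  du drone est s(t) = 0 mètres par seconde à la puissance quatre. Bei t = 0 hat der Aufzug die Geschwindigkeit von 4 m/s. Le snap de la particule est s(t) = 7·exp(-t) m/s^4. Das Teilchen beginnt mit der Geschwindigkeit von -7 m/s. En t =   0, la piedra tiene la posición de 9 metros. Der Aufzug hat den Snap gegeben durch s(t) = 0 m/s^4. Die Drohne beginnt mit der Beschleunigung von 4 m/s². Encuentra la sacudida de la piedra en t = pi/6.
Partiendo de la aceleración a(t) = -36·cos(3·t), tomamos 1 derivada. Tomando d/dt de a(t), encontramos j(t) = 108·sin(3·t). De la ecuación de la sacudida j(t) = 108·sin(3·t), sustituimos t = pi/6 para obtener j = 108.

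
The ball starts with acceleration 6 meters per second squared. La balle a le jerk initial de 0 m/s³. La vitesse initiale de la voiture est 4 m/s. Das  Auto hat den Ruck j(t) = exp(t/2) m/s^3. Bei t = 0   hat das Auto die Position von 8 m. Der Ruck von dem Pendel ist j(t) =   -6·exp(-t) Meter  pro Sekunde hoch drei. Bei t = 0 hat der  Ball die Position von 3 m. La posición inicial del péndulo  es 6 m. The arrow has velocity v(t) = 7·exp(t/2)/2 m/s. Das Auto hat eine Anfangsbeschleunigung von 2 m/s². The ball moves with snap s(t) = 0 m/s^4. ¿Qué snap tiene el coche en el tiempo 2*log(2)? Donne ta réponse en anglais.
We must differentiate our jerk equation j(t) = exp(t/2) 1 time. Taking d/dt of j(t), we find s(t) = exp(t/2)/2. From the given snap equation s(t) = exp(t/2)/2, we substitute t = 2*log(2) to get s = 1.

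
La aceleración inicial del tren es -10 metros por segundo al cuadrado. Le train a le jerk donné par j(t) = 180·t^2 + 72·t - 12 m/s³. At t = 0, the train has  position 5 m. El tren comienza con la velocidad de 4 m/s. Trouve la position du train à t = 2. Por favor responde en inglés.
To solve this, we need to take 3 integrals of our jerk equation j(t) = 180·t^2 + 72·t - 12. Finding the integral of j(t) and using a(0) = -10: a(t) = 60·t^3 + 36·t^2 - 12·t - 10. Finding the integral of a(t) and using v(0) = 4: v(t) = 15·t^4 + 12·t^3 - 6·t^2 - 10·t + 4. The antiderivative of velocity is position. Using x(0) = 5, we get x(t) = 3·t^5 + 3·t^4 - 2·t^3 - 5·t^2 + 4·t + 5. We have position x(t) = 3·t^5 + 3·t^4 - 2·t^3 - 5·t^2 + 4·t + 5. Substituting t = 2: x(2) = 121.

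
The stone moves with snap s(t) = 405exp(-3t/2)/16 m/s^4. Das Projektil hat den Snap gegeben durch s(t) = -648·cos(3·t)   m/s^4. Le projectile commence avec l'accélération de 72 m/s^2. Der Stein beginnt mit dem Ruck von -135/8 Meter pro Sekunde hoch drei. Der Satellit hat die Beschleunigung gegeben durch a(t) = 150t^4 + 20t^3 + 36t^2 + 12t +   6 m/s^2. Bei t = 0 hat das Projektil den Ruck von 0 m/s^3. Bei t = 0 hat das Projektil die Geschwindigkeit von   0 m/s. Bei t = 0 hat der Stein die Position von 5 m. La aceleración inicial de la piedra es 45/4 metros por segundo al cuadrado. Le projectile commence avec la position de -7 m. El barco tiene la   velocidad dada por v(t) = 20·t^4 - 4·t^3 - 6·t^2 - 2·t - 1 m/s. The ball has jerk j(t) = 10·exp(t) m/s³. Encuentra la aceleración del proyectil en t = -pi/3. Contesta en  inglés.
To find the answer, we compute 2 integrals of s(t) = -648·cos(3·t). Integrating snap and using the initial condition j(0) = 0, we get j(t) = -216·sin(3·t). Finding the antiderivative of j(t) and using a(0) = 72: a(t) = 72·cos(3·t). We have acceleration a(t) = 72·cos(3·t). Substituting t = -pi/3: a(-pi/3) = -72.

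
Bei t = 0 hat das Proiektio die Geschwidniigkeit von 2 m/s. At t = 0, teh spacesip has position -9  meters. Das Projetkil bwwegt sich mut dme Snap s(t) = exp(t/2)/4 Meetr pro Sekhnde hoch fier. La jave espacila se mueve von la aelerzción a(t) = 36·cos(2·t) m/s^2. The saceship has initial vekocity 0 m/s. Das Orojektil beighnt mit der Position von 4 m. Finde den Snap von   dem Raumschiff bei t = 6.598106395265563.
Um dies zu lösen, müssen wir 2 Ableitungen unserer Gleichung für die Beschleunigung a(t) = 36·cos(2·t) nehmen. Die Ableitung von der Beschleunigung ergibt den Ruck: j(t) = -72·sin(2·t). Die Ableitung von dem Ruck ergibt den Snap: s(t) = -144·cos(2·t). Mit s(t) = -144·cos(2·t) und Einsetzen von t = 6.598106395265563, finden wir s = -116.369349023436.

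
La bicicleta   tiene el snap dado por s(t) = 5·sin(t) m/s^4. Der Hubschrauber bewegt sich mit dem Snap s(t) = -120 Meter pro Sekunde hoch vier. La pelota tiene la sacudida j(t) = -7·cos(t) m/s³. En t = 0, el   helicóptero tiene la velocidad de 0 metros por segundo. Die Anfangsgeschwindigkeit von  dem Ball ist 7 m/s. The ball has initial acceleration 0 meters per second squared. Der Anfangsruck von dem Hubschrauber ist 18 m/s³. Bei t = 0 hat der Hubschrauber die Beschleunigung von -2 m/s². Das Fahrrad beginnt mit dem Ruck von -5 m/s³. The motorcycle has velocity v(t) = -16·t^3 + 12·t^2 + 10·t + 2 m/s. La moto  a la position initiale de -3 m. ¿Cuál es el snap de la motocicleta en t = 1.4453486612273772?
Debemos derivar nuestra ecuación de la velocidad v(t) = -16·t^3 + 12·t^2 + 10·t + 2 3 veces. La derivada de la velocidad da la aceleración: a(t) = -48·t^2 + 24·t + 10. Derivando la aceleración, obtenemos la sacudida: j(t) = 24 - 96·t. La derivada de la sacudida da el snap: s(t) = -96. Tenemos el snap s(t) = -96. Sustituyendo t = 1.4453486612273772: s(1.4453486612273772) = -96.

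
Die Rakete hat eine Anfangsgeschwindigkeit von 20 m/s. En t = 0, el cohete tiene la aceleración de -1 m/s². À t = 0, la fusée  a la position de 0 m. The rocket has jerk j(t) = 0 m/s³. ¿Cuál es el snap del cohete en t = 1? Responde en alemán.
Ausgehend von dem Ruck j(t) = 0, nehmen wir 1 Ableitung. Die Ableitung von dem Ruck ergibt den Snap: s(t) = 0. Wir haben den Snap s(t) = 0. Durch Einsetzen von t = 1: s(1) = 0.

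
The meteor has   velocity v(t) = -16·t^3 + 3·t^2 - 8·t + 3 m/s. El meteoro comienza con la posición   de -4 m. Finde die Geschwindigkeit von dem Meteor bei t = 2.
Aus der Gleichung für die Geschwindigkeit v(t) = -16·t^3 + 3·t^2 - 8·t + 3, setzen wir t = 2 ein und erhalten v = -129.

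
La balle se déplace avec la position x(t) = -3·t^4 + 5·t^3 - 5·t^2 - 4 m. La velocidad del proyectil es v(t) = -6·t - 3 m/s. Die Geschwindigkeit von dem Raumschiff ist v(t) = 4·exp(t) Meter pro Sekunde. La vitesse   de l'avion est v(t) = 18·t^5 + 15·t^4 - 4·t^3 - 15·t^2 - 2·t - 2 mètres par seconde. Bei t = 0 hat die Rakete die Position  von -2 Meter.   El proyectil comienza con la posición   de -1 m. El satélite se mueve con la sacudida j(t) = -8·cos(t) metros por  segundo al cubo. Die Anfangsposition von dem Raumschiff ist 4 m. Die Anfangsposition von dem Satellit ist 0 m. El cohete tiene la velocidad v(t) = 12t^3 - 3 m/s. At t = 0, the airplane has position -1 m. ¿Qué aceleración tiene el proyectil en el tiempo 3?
Para resolver esto, necesitamos tomar 1 derivada de nuestra ecuación de la velocidad v(t) = -6·t - 3. Derivando la velocidad, obtenemos la aceleración: a(t) = -6. Usando a(t) = -6 y sustituyendo t = 3, encontramos a = -6.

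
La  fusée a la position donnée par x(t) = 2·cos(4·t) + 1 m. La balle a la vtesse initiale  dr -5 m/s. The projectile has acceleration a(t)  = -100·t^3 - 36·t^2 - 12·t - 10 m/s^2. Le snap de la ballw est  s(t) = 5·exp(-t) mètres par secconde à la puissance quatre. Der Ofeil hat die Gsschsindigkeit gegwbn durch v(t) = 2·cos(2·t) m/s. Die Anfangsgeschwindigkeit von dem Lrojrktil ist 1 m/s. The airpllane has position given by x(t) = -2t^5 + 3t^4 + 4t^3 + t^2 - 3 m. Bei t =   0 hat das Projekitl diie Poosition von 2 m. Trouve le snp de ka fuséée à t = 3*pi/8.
En partant de la position x(t) = 2·cos(4·t) + 1, nous prenons 4 dérivées. En dérivant la position, nous obtenons la vitesse: v(t) = -8·sin(4·t). La dérivée de la vitesse donne l'accélération: a(t) = -32·cos(4·t). En prenant d/dt de a(t), nous trouvons j(t) = 128·sin(4·t). En prenant d/dt de j(t), nous trouvons s(t) = 512·cos(4·t). Nous avons le snap s(t) = 512·cos(4·t). En substituant t = 3*pi/8: s(3*pi/8) = 0.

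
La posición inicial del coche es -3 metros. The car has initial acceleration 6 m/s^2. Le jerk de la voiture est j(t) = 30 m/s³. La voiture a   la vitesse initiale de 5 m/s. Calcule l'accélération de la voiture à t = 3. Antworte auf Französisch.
En partant du jerk j(t) = 30, nous prenons 1 primitive. La primitive du jerk, avec a(0) = 6, donne l'accélération: a(t) = 30·t + 6. Nous avons l'accélération a(t) = 30·t + 6. En substituant t = 3: a(3) = 96.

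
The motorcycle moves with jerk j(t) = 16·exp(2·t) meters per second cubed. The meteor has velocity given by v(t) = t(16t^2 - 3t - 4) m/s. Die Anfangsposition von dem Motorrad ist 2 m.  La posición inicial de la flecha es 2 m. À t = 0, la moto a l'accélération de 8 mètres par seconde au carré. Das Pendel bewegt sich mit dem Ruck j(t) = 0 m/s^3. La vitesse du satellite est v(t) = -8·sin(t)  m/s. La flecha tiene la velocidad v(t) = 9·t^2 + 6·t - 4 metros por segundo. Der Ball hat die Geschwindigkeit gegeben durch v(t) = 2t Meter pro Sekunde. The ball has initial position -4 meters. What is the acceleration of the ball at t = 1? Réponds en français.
Pour résoudre ceci, nous devons prendre 1 dérivée de notre équation de la vitesse v(t) = 2·t. En dérivant la vitesse, nous obtenons l'accélération: a(t) = 2. De l'équation de l'accélération a(t) = 2, nous substituons t = 1 pour obtenir a = 2.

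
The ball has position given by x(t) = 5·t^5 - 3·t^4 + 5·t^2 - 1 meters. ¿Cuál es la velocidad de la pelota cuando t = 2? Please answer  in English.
To solve this, we need to take 1 derivative of our position equation x(t) = 5·t^5 - 3·t^4 + 5·t^2 - 1. Differentiating position, we get velocity: v(t) = 25·t^4 - 12·t^3 + 10·t. We have velocity v(t) = 25·t^4 - 12·t^3 + 10·t. Substituting t = 2: v(2) = 324.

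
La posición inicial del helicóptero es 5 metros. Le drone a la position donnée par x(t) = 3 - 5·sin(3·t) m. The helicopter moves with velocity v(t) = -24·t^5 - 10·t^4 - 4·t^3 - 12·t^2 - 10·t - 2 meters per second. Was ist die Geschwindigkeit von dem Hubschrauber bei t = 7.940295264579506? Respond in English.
From the given velocity equation v(t) = -24·t^5 - 10·t^4 - 4·t^3 - 12·t^2 - 10·t - 2, we substitute t = 7.940295264579506 to get v = -800112.034322111.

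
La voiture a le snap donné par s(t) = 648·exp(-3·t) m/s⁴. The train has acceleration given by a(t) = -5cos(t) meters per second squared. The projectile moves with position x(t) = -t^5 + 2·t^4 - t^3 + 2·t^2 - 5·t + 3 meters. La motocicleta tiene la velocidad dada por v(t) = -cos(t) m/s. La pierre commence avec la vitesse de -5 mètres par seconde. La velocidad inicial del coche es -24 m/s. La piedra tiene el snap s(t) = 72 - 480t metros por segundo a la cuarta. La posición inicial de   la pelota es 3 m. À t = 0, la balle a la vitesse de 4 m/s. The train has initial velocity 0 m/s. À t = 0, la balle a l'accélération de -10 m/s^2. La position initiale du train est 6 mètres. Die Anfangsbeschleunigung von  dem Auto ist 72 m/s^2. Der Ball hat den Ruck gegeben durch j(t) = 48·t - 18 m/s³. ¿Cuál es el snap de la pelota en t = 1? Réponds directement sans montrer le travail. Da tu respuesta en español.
s(1) = 48.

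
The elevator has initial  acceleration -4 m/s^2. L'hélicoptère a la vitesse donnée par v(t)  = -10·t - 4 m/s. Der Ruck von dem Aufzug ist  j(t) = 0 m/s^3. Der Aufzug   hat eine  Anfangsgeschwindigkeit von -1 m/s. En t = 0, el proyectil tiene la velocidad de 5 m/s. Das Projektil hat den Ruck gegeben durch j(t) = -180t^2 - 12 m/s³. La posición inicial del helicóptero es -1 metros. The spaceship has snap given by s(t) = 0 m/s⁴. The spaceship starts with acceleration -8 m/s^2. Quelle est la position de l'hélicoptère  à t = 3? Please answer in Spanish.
Debemos encontrar la antiderivada de nuestra ecuación de la velocidad v(t) = -10·t - 4 1 vez. La integral de la velocidad es la posición. Usando x(0) = -1, obtenemos x(t) = -5·t^2 - 4·t - 1. Tenemos la posición x(t) = -5·t^2 - 4·t - 1. Sustituyendo t = 3: x(3) = -58.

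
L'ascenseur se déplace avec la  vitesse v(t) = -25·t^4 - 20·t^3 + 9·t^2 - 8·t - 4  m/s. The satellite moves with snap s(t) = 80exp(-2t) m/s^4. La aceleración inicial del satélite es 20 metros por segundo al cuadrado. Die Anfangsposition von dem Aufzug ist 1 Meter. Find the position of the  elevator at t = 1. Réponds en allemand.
Ausgehend von der Geschwindigkeit v(t) = -25·t^4 - 20·t^3 + 9·t^2 - 8·t - 4, nehmen wir 1 Stammfunktion. Durch Integration von der Geschwindigkeit und Verwendung der Anfangsbedingung x(0) = 1, erhalten wir x(t) = -5·t^5 - 5·t^4 + 3·t^3 - 4·t^2 - 4·t + 1. Mit x(t) = -5·t^5 - 5·t^4 + 3·t^3 - 4·t^2 - 4·t + 1 und Einsetzen von t = 1, finden wir x = -14.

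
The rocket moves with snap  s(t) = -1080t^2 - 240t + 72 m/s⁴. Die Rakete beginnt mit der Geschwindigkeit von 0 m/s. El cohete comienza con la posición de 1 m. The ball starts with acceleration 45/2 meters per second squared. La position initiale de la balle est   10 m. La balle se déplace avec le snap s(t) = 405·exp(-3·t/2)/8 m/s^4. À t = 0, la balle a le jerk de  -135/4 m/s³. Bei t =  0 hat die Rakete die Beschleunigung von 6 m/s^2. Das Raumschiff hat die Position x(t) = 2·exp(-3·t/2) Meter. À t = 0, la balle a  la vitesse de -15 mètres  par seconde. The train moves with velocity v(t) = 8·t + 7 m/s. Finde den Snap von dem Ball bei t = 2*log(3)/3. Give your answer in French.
En utilisant s(t) = 405·exp(-3·t/2)/8 et en substituant t = 2*log(3)/3, nous trouvons s = 135/8.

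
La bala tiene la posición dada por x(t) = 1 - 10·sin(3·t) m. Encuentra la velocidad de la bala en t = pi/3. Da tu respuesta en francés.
Pour résoudre ceci, nous devons prendre 1 dérivée de notre équation de la position x(t) = 1 - 10·sin(3·t). En dérivant la position, nous obtenons la vitesse: v(t) = -30·cos(3·t). De l'équation de la vitesse v(t) = -30·cos(3·t), nous substituons t = pi/3 pour obtenir v = 30.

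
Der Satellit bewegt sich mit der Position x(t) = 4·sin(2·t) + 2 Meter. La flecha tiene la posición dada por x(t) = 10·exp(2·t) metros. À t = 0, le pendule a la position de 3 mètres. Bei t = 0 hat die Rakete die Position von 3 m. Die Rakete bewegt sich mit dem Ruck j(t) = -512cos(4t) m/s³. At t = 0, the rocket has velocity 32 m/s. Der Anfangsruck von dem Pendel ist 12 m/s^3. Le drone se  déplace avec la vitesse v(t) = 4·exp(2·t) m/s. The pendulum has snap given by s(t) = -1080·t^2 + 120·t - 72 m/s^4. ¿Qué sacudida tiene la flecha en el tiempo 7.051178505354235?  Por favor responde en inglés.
To solve this, we need to take 3 derivatives of our position equation x(t) = 10·exp(2·t). Taking d/dt of x(t), we find v(t) = 20·exp(2·t). Taking d/dt of v(t), we find a(t) = 40·exp(2·t). Taking d/dt of a(t), we find j(t) = 80·exp(2·t). From the given jerk equation j(t) = 80·exp(2·t), we substitute t = 7.051178505354235 to get j = 106577571.128036.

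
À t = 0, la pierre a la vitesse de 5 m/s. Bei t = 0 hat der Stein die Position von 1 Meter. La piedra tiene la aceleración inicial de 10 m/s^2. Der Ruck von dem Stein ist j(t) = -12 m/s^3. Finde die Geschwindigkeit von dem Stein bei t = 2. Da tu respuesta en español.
Necesitamos integrar nuestra ecuación de la sacudida j(t) = -12 2 veces. Integrando la sacudida y usando la condición inicial a(0) = 10, obtenemos a(t) = 10 - 12·t. La antiderivada de la aceleración, con v(0) = 5, da la velocidad: v(t) = -6·t^2 + 10·t + 5. Usando v(t) = -6·t^2 + 10·t + 5 y sustituyendo t = 2, encontramos v = 1.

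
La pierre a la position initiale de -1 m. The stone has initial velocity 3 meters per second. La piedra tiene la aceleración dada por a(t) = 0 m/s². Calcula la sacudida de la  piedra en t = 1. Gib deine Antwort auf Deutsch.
Ausgehend von der Beschleunigung a(t) = 0, nehmen wir 1 Ableitung. Die Ableitung von der Beschleunigung ergibt den Ruck: j(t) = 0. Aus der Gleichung für den Ruck j(t) = 0, setzen wir t = 1 ein und erhalten j = 0.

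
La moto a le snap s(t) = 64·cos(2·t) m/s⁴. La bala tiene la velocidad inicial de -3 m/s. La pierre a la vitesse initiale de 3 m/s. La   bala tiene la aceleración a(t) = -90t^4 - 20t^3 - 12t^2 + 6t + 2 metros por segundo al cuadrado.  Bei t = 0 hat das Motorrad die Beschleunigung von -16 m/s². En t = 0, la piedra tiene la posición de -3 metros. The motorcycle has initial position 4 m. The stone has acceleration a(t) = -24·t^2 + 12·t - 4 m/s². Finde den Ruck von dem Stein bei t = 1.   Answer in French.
Nous devons dériver notre équation de l'accélération a(t) = -24·t^2 + 12·t - 4 1 fois. En prenant d/dt de a(t), nous trouvons j(t) = 12 - 48·t. Nous avons le jerk j(t) = 12 - 48·t. En substituant t = 1: j(1) = -36.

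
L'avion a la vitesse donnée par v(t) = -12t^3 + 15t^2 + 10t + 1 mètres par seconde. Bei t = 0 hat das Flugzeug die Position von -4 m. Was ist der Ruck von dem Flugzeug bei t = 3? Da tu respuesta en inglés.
Starting from velocity v(t) = -12·t^3 + 15·t^2 + 10·t + 1, we take 2 derivatives. The derivative of velocity gives acceleration: a(t) = -36·t^2 + 30·t + 10. The derivative of acceleration gives jerk: j(t) = 30 - 72·t. Using j(t) = 30 - 72·t and substituting t = 3, we find j = -186.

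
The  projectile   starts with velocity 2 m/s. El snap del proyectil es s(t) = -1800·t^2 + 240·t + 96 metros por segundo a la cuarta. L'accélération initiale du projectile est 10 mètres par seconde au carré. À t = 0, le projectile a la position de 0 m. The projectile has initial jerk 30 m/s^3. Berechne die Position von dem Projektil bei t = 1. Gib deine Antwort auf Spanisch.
Debemos encontrar la antiderivada de nuestra ecuación del snap s(t) = -1800·t^2 + 240·t + 96 4 veces. Tomando ∫s(t)dt y aplicando j(0) = 30, encontramos j(t) = -600·t^3 + 120·t^2 + 96·t + 30. Tomando ∫j(t)dt y aplicando a(0) = 10, encontramos a(t) = -150·t^4 + 40·t^3 + 48·t^2 + 30·t + 10. Tomando ∫a(t)dt y aplicando v(0) = 2, encontramos v(t) = -30·t^5 + 10·t^4 + 16·t^3 + 15·t^2 + 10·t + 2. Integrando la velocidad y usando la condición inicial x(0) = 0, obtenemos x(t) = -5·t^6 + 2·t^5 + 4·t^4 + 5·t^3 + 5·t^2 + 2·t. De la ecuación de la posición x(t) = -5·t^6 + 2·t^5 + 4·t^4 + 5·t^3 + 5·t^2 + 2·t, sustituimos t = 1 para obtener x = 13.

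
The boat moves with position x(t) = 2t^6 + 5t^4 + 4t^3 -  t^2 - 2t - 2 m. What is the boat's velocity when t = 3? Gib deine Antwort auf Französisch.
Nous devons dériver notre équation de la position x(t) = 2·t^6 + 5·t^4 + 4·t^3 - t^2 - 2·t - 2 1 fois. En prenant d/dt de x(t), nous trouvons v(t) = 12·t^5 + 20·t^3 + 12·t^2 - 2·t - 2. Nous avons la vitesse v(t) = 12·t^5 + 20·t^3 + 12·t^2 - 2·t - 2. En substituant t = 3: v(3) = 3556.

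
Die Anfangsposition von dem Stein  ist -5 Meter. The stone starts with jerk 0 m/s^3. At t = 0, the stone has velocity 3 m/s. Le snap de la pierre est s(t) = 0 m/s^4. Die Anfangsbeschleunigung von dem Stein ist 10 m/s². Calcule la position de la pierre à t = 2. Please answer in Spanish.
Para resolver esto, necesitamos tomar 4 integrales de nuestra ecuación del snap s(t) = 0. Tomando ∫s(t)dt y aplicando j(0) = 0, encontramos j(t) = 0. Integrando la sacudida y usando la condición inicial a(0) = 10, obtenemos a(t) = 10. La integral de la aceleración es la velocidad. Usando v(0) = 3, obtenemos v(t) = 10·t + 3. La integral de la velocidad, con x(0) = -5, da la posición: x(t) = 5·t^2 + 3·t - 5. De la ecuación de la posición x(t) = 5·t^2 + 3·t - 5, sustituimos t = 2 para obtener x = 21.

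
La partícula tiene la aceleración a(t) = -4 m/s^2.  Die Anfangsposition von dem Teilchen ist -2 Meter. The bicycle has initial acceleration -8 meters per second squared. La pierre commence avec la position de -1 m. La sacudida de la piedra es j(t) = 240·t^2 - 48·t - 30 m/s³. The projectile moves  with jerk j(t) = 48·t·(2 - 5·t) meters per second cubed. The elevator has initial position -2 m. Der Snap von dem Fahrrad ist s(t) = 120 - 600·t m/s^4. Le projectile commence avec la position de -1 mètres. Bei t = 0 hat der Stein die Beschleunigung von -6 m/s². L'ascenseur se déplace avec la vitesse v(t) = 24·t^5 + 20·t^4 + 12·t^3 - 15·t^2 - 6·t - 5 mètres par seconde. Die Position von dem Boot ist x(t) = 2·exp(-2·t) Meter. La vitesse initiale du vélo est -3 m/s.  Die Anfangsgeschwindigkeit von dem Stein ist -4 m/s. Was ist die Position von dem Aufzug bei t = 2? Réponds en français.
En partant de la vitesse v(t) = 24·t^5 + 20·t^4 + 12·t^3 - 15·t^2 - 6·t - 5, nous prenons 1 intégrale. La primitive de la vitesse est la position. En utilisant x(0) = -2, nous obtenons x(t) = 4·t^6 + 4·t^5 + 3·t^4 - 5·t^3 - 3·t^2 - 5·t - 2. En utilisant x(t) = 4·t^6 + 4·t^5 + 3·t^4 - 5·t^3 - 3·t^2 - 5·t - 2 et en substituant t = 2, nous trouvons x = 368.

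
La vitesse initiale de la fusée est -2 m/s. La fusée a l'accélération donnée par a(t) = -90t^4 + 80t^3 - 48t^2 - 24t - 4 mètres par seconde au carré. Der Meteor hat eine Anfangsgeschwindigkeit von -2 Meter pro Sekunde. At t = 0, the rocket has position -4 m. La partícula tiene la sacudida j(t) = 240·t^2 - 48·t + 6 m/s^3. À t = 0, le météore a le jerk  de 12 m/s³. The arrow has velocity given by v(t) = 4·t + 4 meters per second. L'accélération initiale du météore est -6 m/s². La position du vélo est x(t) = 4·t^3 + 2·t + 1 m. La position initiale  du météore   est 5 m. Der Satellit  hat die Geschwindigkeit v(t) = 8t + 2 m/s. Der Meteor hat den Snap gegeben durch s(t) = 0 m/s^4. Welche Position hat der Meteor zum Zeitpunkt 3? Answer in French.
Nous devons intégrer notre équation du snap s(t) = 0 4 fois. L'intégrale du snap, avec j(0) = 12, donne le jerk: j(t) = 12. En prenant ∫j(t)dt et en appliquant a(0) = -6, nous trouvons a(t) = 12·t - 6. L'intégrale de l'accélération, avec v(0) = -2, donne la vitesse: v(t) = 6·t^2 - 6·t - 2. En intégrant la vitesse et en utilisant la condition initiale x(0) = 5, nous obtenons x(t) = 2·t^3 - 3·t^2 - 2·t + 5. En utilisant x(t) = 2·t^3 - 3·t^2 - 2·t + 5 et en substituant t = 3, nous trouvons x = 26.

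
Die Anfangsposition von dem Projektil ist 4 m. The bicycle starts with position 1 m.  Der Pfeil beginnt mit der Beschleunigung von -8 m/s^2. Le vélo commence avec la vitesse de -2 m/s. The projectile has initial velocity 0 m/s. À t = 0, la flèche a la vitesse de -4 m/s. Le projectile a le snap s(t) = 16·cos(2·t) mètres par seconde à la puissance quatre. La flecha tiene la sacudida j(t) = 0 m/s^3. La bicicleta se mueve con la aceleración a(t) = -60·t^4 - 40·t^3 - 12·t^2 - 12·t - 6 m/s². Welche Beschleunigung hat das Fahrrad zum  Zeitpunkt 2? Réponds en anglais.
From the given acceleration equation a(t) = -60·t^4 - 40·t^3 - 12·t^2 - 12·t - 6, we substitute t = 2 to get a = -1358.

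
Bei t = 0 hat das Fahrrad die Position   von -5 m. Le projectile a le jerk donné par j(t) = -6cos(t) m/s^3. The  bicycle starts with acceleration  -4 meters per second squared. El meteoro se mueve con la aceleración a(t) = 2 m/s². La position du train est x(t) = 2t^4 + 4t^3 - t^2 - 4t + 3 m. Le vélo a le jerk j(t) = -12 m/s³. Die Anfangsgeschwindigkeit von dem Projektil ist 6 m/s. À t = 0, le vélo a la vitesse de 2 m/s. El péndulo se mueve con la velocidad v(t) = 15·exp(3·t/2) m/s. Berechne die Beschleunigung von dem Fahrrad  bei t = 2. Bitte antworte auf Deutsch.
Um dies zu lösen, müssen wir 1 Stammfunktion unserer Gleichung für den Ruck j(t) = -12 finden. Durch Integration von dem Ruck und Verwendung der Anfangsbedingung a(0) = -4, erhalten wir a(t) = -12·t - 4. Mit a(t) = -12·t - 4 und Einsetzen von t = 2, finden wir a = -28.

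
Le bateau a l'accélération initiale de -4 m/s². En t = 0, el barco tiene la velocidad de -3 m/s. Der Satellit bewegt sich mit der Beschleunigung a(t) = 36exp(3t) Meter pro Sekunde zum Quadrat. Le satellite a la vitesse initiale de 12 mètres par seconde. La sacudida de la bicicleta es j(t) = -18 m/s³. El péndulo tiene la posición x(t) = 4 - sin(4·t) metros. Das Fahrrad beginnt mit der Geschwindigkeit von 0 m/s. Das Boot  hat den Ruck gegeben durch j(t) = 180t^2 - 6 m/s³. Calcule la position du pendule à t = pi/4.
Nous avons la position x(t) = 4 - sin(4·t). En substituant t = pi/4: x(pi/4) = 4.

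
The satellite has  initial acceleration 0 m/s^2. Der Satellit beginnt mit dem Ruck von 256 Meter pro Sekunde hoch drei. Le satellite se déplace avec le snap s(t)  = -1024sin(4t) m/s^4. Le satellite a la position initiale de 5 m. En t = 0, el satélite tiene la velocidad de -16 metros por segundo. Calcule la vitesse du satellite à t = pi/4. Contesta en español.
Partiendo del snap s(t) = -1024·sin(4·t), tomamos 3 antiderivadas. Tomando ∫s(t)dt y aplicando j(0) = 256, encontramos j(t) = 256·cos(4·t). La integral de la sacudida es la aceleración. Usando a(0) = 0, obtenemos a(t) = 64·sin(4·t). Integrando la aceleración y usando la condición inicial v(0) = -16, obtenemos v(t) = -16·cos(4·t). De la ecuación de la velocidad v(t) = -16·cos(4·t), sustituimos t = pi/4 para obtener v = 16.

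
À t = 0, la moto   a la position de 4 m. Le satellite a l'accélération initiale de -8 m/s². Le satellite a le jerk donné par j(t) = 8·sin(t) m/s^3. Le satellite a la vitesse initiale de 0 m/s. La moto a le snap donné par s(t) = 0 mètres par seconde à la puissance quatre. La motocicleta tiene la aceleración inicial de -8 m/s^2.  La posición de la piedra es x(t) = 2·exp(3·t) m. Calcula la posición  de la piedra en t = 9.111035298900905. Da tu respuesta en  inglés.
From the given position equation x(t) = 2·exp(3·t), we substitute t = 9.111035298900905 to get x = 1484728550595.70.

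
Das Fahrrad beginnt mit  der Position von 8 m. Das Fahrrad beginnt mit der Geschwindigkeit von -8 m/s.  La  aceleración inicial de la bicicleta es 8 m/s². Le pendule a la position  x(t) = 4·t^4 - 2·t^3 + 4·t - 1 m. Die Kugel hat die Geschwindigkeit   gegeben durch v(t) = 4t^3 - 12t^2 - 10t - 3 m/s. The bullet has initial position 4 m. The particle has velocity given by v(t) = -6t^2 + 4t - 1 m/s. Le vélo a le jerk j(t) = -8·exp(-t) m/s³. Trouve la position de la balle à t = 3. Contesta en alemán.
Wir müssen das Integral unserer Gleichung für die Geschwindigkeit v(t) = 4·t^3 - 12·t^2 - 10·t - 3 1-mal finden. Das Integral von der Geschwindigkeit ist die Position. Mit x(0) = 4 erhalten wir x(t) = t^4 - 4·t^3 - 5·t^2 - 3·t + 4. Mit x(t) = t^4 - 4·t^3 - 5·t^2 - 3·t + 4 und Einsetzen von t = 3, finden wir x = -77.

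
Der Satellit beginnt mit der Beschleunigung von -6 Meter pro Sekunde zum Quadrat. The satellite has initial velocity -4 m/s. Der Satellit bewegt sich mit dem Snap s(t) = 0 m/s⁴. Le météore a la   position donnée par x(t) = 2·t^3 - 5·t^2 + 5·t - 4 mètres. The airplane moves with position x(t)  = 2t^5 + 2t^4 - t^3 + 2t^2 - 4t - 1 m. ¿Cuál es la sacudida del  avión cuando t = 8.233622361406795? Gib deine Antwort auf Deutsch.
Wir müssen unsere Gleichung für die Position x(t) = 2·t^5 + 2·t^4 - t^3 + 2·t^2 - 4·t - 1 3-mal ableiten. Durch Ableiten von der Position erhalten wir die Geschwindigkeit: v(t) = 10·t^4 + 8·t^3 - 3·t^2 + 4·t - 4. Durch Ableiten von der Geschwindigkeit erhalten wir die Beschleunigung: a(t) = 40·t^3 + 24·t^2 - 6·t + 4. Die Ableitung von der Beschleunigung ergibt den Ruck: j(t) = 120·t^2 + 48·t - 6. Aus der Gleichung für den Ruck j(t) = 120·t^2 + 48·t - 6, setzen wir t = 8.233622361406795 ein und erhalten j = 8524.31833617849.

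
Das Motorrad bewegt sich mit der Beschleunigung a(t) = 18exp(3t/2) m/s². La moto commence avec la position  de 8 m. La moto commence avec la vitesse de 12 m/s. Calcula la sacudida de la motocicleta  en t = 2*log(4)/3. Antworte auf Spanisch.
Para resolver esto, necesitamos tomar 1 derivada de nuestra ecuación de la aceleración a(t) = 18·exp(3·t/2). Derivando la aceleración, obtenemos la sacudida: j(t) = 27·exp(3·t/2). De la ecuación de la sacudida j(t) = 27·exp(3·t/2), sustituimos t = 2*log(4)/3 para obtener j = 108.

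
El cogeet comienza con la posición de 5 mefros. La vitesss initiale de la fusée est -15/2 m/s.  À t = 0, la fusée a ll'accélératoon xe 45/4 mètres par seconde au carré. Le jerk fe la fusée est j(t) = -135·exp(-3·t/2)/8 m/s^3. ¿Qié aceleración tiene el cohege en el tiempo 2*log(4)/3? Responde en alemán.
Um dies zu lösen, müssen wir 1 Integral unserer Gleichung für den Ruck j(t) = -135·exp(-3·t/2)/8 finden. Durch Integration von dem Ruck und Verwendung der Anfangsbedingung a(0) = 45/4, erhalten wir a(t) = 45·exp(-3·t/2)/4. Aus der Gleichung für die Beschleunigung a(t) = 45·exp(-3·t/2)/4, setzen wir t = 2*log(4)/3 ein und erhalten a = 45/16.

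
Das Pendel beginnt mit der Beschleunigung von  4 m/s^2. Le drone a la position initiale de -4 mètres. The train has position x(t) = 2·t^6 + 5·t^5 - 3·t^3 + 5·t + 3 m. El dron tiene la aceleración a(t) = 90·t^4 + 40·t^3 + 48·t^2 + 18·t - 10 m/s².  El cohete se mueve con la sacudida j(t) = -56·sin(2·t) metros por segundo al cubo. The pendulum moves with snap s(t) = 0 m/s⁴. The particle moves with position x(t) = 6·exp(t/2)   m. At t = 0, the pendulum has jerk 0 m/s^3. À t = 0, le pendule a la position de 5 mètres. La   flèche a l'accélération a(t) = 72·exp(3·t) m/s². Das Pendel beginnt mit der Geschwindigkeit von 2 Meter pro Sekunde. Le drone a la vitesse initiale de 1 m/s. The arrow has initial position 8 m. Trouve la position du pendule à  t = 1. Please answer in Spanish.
Necesitamos integrar nuestra ecuación del snap s(t) = 0 4 veces. La antiderivada del snap, con j(0) = 0, da la sacudida: j(t) = 0. La antiderivada de la sacudida, con a(0) = 4, da la aceleración: a(t) = 4. La integral de la aceleración es la velocidad. Usando v(0) = 2, obtenemos v(t) = 4·t + 2. Integrando la velocidad y usando la condición inicial x(0) = 5, obtenemos x(t) = 2·t^2 + 2·t + 5. Usando x(t) = 2·t^2 + 2·t + 5 y sustituyendo t = 1, encontramos x = 9.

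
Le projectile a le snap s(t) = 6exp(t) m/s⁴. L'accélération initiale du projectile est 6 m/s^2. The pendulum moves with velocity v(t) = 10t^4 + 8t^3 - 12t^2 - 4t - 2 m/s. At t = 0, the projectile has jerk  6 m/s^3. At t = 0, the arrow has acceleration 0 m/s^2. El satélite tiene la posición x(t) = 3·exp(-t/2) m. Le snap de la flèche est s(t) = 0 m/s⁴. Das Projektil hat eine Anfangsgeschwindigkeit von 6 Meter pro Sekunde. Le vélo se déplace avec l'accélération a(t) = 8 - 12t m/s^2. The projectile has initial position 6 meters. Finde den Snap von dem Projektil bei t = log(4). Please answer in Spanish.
De la ecuación del snap s(t) = 6·exp(t), sustituimos t = log(4) para obtener s = 24.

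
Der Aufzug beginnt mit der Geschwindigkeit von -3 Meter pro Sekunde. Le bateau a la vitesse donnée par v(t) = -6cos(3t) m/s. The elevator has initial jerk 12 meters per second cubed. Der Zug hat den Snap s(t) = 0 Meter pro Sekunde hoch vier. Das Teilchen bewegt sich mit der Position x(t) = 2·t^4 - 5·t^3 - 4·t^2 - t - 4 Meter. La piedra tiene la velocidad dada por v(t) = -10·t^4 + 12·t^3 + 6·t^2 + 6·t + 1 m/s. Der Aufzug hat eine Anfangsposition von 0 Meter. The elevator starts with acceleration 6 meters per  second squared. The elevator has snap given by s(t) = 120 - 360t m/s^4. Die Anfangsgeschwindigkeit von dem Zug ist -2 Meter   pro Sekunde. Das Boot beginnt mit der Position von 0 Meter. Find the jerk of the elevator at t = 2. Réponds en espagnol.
Debemos encontrar la integral de nuestra ecuación del snap s(t) = 120 - 360·t 1 vez. La antiderivada del snap, con j(0) = 12, da la sacudida: j(t) = -180·t^2 + 120·t + 12. Tenemos la sacudida j(t) = -180·t^2 + 120·t + 12. Sustituyendo t = 2: j(2) = -468.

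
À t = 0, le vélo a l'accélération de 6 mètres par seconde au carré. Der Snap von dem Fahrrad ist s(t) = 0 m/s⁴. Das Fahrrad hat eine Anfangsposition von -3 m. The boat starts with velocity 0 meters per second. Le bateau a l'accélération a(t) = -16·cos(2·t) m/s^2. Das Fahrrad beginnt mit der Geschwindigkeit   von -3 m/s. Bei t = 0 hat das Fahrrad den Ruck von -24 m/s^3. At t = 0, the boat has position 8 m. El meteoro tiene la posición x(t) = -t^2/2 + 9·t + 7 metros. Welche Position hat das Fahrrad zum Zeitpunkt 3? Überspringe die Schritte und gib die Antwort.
x(3) = -93.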